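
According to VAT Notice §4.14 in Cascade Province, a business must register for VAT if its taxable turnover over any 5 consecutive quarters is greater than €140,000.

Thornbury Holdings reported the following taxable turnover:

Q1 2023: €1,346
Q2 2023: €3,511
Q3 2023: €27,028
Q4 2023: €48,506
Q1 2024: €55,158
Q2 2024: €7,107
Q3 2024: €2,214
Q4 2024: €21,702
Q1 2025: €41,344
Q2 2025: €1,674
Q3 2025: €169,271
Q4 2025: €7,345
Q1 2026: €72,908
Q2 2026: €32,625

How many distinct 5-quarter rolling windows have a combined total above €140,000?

Q1 2023–Q1 2024: €1,346 + €3,511 + €27,028 + €48,506 + €55,158 = €135,549 (under)
Q2 2023–Q2 2024: €3,511 + €27,028 + €48,506 + €55,158 + €7,107 = €141,310 (over)
Q3 2023–Q3 2024: €27,028 + €48,506 + €55,158 + €7,107 + €2,214 = €140,013 (over)
Q4 2023–Q4 2024: €48,506 + €55,158 + €7,107 + €2,214 + €21,702 = €134,687 (under)
Q1 2024–Q1 2025: €55,158 + €7,107 + €2,214 + €21,702 + €41,344 = €127,525 (under)
Q2 2024–Q2 2025: €7,107 + €2,214 + €21,702 + €41,344 + €1,674 = €74,041 (under)
Q3 2024–Q3 2025: €2,214 + €21,702 + €41,344 + €1,674 + €169,271 = €236,205 (over)
Q4 2024–Q4 2025: €21,702 + €41,344 + €1,674 + €169,271 + €7,345 = €241,336 (over)
Q1 2025–Q1 2026: €41,344 + €1,674 + €169,271 + €7,345 + €72,908 = €292,542 (over)
Q2 2025–Q2 2026: €1,674 + €169,271 + €7,345 + €72,908 + €32,625 = €283,823 (over)
6 windows exceed the threshold.

6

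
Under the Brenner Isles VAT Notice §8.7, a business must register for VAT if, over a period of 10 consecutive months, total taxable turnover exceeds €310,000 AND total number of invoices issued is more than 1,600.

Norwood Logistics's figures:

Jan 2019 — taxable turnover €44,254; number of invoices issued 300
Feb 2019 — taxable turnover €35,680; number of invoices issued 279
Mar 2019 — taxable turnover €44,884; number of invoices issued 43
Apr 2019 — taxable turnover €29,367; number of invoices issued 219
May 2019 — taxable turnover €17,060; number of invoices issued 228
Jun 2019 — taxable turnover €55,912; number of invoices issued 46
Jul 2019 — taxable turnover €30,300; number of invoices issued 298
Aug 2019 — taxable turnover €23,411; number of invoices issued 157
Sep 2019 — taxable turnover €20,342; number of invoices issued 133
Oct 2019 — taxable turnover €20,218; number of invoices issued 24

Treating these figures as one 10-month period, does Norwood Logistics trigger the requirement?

Total taxable turnover: €44,254 + €35,680 + €44,884 + €29,367 + €17,060 + €55,912 + €30,300 + €23,411 + €20,342 + €20,218 = €321,428 (> €310,000).
Total number of invoices issued: 300 + 279 + 43 + 219 + 228 + 46 + 298 + 157 + 133 + 24 = 1,727 (> 1,600).
The test is 'and': both thresholds are exceeded.

Yes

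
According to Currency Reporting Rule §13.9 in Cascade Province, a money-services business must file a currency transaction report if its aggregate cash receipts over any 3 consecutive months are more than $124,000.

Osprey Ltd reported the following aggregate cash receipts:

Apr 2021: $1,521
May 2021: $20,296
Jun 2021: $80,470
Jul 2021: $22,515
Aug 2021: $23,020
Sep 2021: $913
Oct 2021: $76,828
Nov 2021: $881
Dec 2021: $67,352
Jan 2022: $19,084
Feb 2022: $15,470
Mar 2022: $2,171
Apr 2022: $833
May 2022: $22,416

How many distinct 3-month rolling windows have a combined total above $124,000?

2

Apr 2021–Jun 2021: $1,521 + $20,296 + $80,470 = $102,287 (under)
May 2021–Jul 2021: $20,296 + $80,470 + $22,515 = $123,281 (under)
Jun 2021–Aug 2021: $80,470 + $22,515 + $23,020 = $126,005 (over)
Jul 2021–Sep 2021: $22,515 + $23,020 + $913 = $46,448 (under)
Aug 2021–Oct 2021: $23,020 + $913 + $76,828 = $100,761 (under)
Sep 2021–Nov 2021: $913 + $76,828 + $881 = $78,622 (under)
Oct 2021–Dec 2021: $76,828 + $881 + $67,352 = $145,061 (over)
Nov 2021–Jan 2022: $881 + $67,352 + $19,084 = $87,317 (under)
Dec 2021–Feb 2022: $67,352 + $19,084 + $15,470 = $101,906 (under)
Jan 2022–Mar 2022: $19,084 + $15,470 + $2,171 = $36,725 (under)
Feb 2022–Apr 2022: $15,470 + $2,171 + $833 = $18,474 (under)
Mar 2022–May 2022: $2,171 + $833 + $22,416 = $25,420 (under)
2 windows exceed the threshold.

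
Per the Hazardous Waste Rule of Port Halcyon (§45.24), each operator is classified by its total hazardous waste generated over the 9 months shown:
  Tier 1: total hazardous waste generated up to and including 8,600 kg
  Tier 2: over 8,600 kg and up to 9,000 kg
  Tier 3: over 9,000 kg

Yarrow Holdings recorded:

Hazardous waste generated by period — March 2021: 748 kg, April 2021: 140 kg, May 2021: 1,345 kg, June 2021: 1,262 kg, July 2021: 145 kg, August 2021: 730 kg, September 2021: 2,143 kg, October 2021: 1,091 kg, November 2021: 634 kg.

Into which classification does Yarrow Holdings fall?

Tier 1

Total hazardous waste generated: 748 kg + 140 kg + 1,345 kg + 1,262 kg + 145 kg + 730 kg + 2,143 kg + 1,091 kg + 634 kg = 8,238 kg.
8,238 kg ≤ 8,600 kg, so Tier 1 applies.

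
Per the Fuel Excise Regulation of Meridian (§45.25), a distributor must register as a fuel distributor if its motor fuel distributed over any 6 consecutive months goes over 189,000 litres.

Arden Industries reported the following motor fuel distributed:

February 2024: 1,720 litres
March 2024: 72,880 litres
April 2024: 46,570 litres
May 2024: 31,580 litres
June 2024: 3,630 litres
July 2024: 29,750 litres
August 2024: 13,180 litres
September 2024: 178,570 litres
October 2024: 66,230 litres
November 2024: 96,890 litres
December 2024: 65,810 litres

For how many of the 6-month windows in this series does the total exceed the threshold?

5

February 2024–July 2024: 1,720 litres + 72,880 litres + 46,570 litres + 31,580 litres + 3,630 litres + 29,750 litres = 186,130 litres (under)
March 2024–August 2024: 72,880 litres + 46,570 litres + 31,580 litres + 3,630 litres + 29,750 litres + 13,180 litres = 197,590 litres (over)
April 2024–September 2024: 46,570 litres + 31,580 litres + 3,630 litres + 29,750 litres + 13,180 litres + 178,570 litres = 303,280 litres (over)
May 2024–October 2024: 31,580 litres + 3,630 litres + 29,750 litres + 13,180 litres + 178,570 litres + 66,230 litres = 322,940 litres (over)
June 2024–November 2024: 3,630 litres + 29,750 litres + 13,180 litres + 178,570 litres + 66,230 litres + 96,890 litres = 388,250 litres (over)
July 2024–December 2024: 29,750 litres + 13,180 litres + 178,570 litres + 66,230 litres + 96,890 litres + 65,810 litres = 450,430 litres (over)
5 windows exceed the threshold.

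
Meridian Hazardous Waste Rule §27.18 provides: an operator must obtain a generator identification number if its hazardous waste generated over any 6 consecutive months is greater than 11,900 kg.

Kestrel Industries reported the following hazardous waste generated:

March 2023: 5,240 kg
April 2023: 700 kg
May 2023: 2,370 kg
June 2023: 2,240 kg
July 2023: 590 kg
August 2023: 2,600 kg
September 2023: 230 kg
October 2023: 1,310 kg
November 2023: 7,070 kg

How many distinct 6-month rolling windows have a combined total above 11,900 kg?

2

March 2023–August 2023: 5,240 kg + 700 kg + 2,370 kg + 2,240 kg + 590 kg + 2,600 kg = 13,740 kg (over)
April 2023–September 2023: 700 kg + 2,370 kg + 2,240 kg + 590 kg + 2,600 kg + 230 kg = 8,730 kg (under)
May 2023–October 2023: 2,370 kg + 2,240 kg + 590 kg + 2,600 kg + 230 kg + 1,310 kg = 9,340 kg (under)
June 2023–November 2023: 2,240 kg + 590 kg + 2,600 kg + 230 kg + 1,310 kg + 7,070 kg = 14,040 kg (over)
2 windows exceed the threshold.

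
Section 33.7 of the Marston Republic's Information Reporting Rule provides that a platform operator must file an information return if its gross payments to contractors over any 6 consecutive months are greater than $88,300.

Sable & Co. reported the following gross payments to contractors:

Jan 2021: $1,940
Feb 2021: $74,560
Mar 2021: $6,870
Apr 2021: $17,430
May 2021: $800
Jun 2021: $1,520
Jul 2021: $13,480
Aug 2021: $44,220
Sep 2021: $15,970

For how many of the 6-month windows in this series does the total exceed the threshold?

Jan 2021–Jun 2021: $1,940 + $74,560 + $6,870 + $17,430 + $800 + $1,520 = $103,120 (over)
Feb 2021–Jul 2021: $74,560 + $6,870 + $17,430 + $800 + $1,520 + $13,480 = $114,660 (over)
Mar 2021–Aug 2021: $6,870 + $17,430 + $800 + $1,520 + $13,480 + $44,220 = $84,320 (under)
Apr 2021–Sep 2021: $17,430 + $800 + $1,520 + $13,480 + $44,220 + $15,970 = $93,420 (over)
3 windows exceed the threshold.

3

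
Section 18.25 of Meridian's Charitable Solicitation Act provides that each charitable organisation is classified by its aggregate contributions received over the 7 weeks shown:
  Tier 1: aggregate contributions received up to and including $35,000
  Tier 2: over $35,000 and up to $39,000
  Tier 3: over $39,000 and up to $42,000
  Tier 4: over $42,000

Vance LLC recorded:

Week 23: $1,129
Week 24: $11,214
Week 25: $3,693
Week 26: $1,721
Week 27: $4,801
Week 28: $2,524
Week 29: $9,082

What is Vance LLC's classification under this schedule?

Tier 1

Aggregate contributions received: $1,129 + $11,214 + $3,693 + $1,721 + $4,801 + $2,524 + $9,082 = $34,164.
$34,164 ≤ $35,000, so Tier 1 applies.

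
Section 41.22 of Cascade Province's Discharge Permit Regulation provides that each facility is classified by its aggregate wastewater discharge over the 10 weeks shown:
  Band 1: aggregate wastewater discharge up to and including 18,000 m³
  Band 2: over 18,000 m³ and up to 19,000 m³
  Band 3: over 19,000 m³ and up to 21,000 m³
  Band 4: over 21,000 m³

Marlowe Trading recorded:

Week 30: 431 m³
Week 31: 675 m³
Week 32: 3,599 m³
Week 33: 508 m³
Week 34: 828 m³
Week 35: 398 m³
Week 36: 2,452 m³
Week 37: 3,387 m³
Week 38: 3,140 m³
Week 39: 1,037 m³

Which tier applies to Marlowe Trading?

Band 1

Aggregate wastewater discharge: 431 m³ + 675 m³ + 3,599 m³ + 508 m³ + 828 m³ + 398 m³ + 2,452 m³ + 3,387 m³ + 3,140 m³ + 1,037 m³ = 16,455 m³.
16,455 m³ ≤ 18,000 m³, so Band 1 applies.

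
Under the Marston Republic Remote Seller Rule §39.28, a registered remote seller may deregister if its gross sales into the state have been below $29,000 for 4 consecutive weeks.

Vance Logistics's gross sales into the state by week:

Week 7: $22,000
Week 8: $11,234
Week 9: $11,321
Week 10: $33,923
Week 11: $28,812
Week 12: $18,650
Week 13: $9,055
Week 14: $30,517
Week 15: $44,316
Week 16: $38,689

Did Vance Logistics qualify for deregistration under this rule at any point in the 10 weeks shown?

No

Weeks below $29,000: Week 7, Week 8, Week 9, Week 11, Week 12, Week 13.
Longest run of consecutive weeks below the threshold: 3.
3 < 4, so Vance Logistics never became eligible.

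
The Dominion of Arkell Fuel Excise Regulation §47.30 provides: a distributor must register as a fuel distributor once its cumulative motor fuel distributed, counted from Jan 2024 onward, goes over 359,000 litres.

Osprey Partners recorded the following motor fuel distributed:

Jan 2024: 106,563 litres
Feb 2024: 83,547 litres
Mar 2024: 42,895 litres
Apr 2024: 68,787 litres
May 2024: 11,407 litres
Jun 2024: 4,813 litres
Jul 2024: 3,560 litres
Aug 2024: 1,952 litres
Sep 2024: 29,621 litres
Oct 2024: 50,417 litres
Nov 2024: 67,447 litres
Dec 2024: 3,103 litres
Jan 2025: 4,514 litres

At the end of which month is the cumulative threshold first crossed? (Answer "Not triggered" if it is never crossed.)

Through Jan 2024: 106,563 litres
Through Feb 2024: 190,110 litres
Through Mar 2024: 233,005 litres
Through Apr 2024: 301,792 litres
Through May 2024: 313,199 litres
Through Jun 2024: 318,012 litres
Through Jul 2024: 321,572 litres
Through Aug 2024: 323,524 litres
Through Sep 2024: 353,145 litres
Through Oct 2024: 403,562 litres ← exceeds threshold

Oct 2024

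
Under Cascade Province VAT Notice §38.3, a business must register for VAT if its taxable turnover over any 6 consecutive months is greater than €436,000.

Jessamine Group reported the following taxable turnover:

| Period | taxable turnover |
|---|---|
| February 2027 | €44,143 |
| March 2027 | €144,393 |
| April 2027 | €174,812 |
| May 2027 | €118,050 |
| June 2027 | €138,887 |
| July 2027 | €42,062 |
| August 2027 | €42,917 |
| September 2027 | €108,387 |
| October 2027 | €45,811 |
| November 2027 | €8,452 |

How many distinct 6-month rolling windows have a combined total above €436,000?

February 2027–July 2027: €44,143 + €144,393 + €174,812 + €118,050 + €138,887 + €42,062 = €662,347 (over)
March 2027–August 2027: €144,393 + €174,812 + €118,050 + €138,887 + €42,062 + €42,917 = €661,121 (over)
April 2027–September 2027: €174,812 + €118,050 + €138,887 + €42,062 + €42,917 + €108,387 = €625,115 (over)
May 2027–October 2027: €118,050 + €138,887 + €42,062 + €42,917 + €108,387 + €45,811 = €496,114 (over)
June 2027–November 2027: €138,887 + €42,062 + €42,917 + €108,387 + €45,811 + €8,452 = €386,516 (under)
4 windows exceed the threshold.

4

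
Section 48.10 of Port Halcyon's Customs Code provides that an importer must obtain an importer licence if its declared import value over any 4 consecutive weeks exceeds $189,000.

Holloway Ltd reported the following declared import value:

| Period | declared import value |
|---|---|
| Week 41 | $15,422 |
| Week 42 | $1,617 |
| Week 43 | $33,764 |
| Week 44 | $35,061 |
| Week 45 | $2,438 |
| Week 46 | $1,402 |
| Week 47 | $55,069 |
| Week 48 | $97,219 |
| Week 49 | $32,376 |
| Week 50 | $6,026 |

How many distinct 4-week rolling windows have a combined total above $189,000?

1

Week 41–Week 44: $15,422 + $1,617 + $33,764 + $35,061 = $85,864 (under)
Week 42–Week 45: $1,617 + $33,764 + $35,061 + $2,438 = $72,880 (under)
Week 43–Week 46: $33,764 + $35,061 + $2,438 + $1,402 = $72,665 (under)
Week 44–Week 47: $35,061 + $2,438 + $1,402 + $55,069 = $93,970 (under)
Week 45–Week 48: $2,438 + $1,402 + $55,069 + $97,219 = $156,128 (under)
Week 46–Week 49: $1,402 + $55,069 + $97,219 + $32,376 = $186,066 (under)
Week 47–Week 50: $55,069 + $97,219 + $32,376 + $6,026 = $190,690 (over)
1 window exceeds the threshold.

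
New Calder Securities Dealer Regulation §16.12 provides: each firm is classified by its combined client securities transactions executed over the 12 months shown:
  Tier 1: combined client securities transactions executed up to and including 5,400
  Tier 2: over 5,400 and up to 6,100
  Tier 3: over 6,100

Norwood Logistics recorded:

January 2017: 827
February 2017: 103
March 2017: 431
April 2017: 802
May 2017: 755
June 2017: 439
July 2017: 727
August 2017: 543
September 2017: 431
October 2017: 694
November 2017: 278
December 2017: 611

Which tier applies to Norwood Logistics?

Tier 3

Combined client securities transactions executed: 827 + 103 + 431 + 802 + 755 + 439 + 727 + 543 + 431 + 694 + 278 + 611 = 6,641.
6,641 > 6,100, so Tier 3 applies.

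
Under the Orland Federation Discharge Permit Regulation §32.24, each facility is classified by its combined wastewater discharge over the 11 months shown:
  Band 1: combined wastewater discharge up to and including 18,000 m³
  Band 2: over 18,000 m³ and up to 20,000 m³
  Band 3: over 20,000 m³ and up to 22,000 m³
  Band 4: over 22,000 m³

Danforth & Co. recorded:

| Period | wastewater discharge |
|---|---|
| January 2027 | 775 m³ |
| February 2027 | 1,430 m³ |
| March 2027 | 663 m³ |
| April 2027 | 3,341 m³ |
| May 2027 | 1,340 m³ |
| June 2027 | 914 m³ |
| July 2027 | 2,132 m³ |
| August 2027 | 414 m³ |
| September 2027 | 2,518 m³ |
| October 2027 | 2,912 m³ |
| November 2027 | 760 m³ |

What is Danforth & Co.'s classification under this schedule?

Band 1

Combined wastewater discharge: 775 m³ + 1,430 m³ + 663 m³ + 3,341 m³ + 1,340 m³ + 914 m³ + 2,132 m³ + 414 m³ + 2,518 m³ + 2,912 m³ + 760 m³ = 17,199 m³.
17,199 m³ ≤ 18,000 m³, so Band 1 applies.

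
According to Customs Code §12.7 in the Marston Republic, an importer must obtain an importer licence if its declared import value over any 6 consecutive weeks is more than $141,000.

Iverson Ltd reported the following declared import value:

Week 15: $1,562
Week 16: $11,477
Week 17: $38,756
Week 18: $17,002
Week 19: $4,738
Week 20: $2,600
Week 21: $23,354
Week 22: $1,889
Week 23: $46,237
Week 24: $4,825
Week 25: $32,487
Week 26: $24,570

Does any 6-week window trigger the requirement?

Week 15–Week 20: $1,562 + $11,477 + $38,756 + $17,002 + $4,738 + $2,600 = $76,135 (under)
Week 16–Week 21: $11,477 + $38,756 + $17,002 + $4,738 + $2,600 + $23,354 = $97,927 (under)
Week 17–Week 22: $38,756 + $17,002 + $4,738 + $2,600 + $23,354 + $1,889 = $88,339 (under)
Week 18–Week 23: $17,002 + $4,738 + $2,600 + $23,354 + $1,889 + $46,237 = $95,820 (under)
Week 19–Week 24: $4,738 + $2,600 + $23,354 + $1,889 + $46,237 + $4,825 = $83,643 (under)
Week 20–Week 25: $2,600 + $23,354 + $1,889 + $46,237 + $4,825 + $32,487 = $111,392 (under)
Week 21–Week 26: $23,354 + $1,889 + $46,237 + $4,825 + $32,487 + $24,570 = $133,362 (under)
No window exceeds $141,000.

No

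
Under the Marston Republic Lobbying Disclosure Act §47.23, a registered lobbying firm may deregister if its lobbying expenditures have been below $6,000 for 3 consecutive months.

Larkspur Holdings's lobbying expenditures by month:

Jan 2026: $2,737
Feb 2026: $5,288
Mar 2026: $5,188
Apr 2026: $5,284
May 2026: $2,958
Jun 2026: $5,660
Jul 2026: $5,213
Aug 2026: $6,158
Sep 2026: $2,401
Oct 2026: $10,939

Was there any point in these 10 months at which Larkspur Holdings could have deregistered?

Yes

Months below $6,000: Jan 2026, Feb 2026, Mar 2026, Apr 2026, May 2026, Jun 2026, Jul 2026, Sep 2026.
Longest run of consecutive months below the threshold: 7.
7 ≥ 3, so Larkspur Holdings became eligible.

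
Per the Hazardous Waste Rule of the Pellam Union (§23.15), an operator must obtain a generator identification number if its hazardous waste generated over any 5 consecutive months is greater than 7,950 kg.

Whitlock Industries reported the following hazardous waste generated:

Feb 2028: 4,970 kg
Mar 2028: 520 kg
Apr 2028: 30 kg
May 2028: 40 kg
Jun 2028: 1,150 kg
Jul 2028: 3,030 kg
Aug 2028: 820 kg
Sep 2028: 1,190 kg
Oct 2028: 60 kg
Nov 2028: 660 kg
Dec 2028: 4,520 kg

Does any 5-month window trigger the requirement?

No

Feb 2028–Jun 2028: 4,970 kg + 520 kg + 30 kg + 40 kg + 1,150 kg = 6,710 kg (under)
Mar 2028–Jul 2028: 520 kg + 30 kg + 40 kg + 1,150 kg + 3,030 kg = 4,770 kg (under)
Apr 2028–Aug 2028: 30 kg + 40 kg + 1,150 kg + 3,030 kg + 820 kg = 5,070 kg (under)
May 2028–Sep 2028: 40 kg + 1,150 kg + 3,030 kg + 820 kg + 1,190 kg = 6,230 kg (under)
Jun 2028–Oct 2028: 1,150 kg + 3,030 kg + 820 kg + 1,190 kg + 60 kg = 6,250 kg (under)
Jul 2028–Nov 2028: 3,030 kg + 820 kg + 1,190 kg + 60 kg + 660 kg = 5,760 kg (under)
Aug 2028–Dec 2028: 820 kg + 1,190 kg + 60 kg + 660 kg + 4,520 kg = 7,250 kg (under)
No window exceeds 7,950 kg.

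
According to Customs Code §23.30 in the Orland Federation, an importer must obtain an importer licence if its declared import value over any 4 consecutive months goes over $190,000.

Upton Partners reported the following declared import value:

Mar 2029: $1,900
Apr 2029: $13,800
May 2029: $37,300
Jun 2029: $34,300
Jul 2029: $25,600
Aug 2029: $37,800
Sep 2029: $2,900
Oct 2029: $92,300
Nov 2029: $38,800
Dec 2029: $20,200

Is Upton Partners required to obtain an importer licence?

Mar 2029–Jun 2029: $1,900 + $13,800 + $37,300 + $34,300 = $87,300 (under)
Apr 2029–Jul 2029: $13,800 + $37,300 + $34,300 + $25,600 = $111,000 (under)
May 2029–Aug 2029: $37,300 + $34,300 + $25,600 + $37,800 = $135,000 (under)
Jun 2029–Sep 2029: $34,300 + $25,600 + $37,800 + $2,900 = $100,600 (under)
Jul 2029–Oct 2029: $25,600 + $37,800 + $2,900 + $92,300 = $158,600 (under)
Aug 2029–Nov 2029: $37,800 + $2,900 + $92,300 + $38,800 = $171,800 (under)
Sep 2029–Dec 2029: $2,900 + $92,300 + $38,800 + $20,200 = $154,200 (under)
No window exceeds $190,000.

No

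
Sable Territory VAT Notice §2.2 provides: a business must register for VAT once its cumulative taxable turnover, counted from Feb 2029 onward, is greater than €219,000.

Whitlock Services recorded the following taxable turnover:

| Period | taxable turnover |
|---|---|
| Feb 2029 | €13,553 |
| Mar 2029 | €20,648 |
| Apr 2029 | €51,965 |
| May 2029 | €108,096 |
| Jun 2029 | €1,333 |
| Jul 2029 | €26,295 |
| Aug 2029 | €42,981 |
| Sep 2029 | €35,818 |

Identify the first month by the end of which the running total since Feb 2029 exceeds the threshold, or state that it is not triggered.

Through Feb 2029: €13,553
Through Mar 2029: €34,201
Through Apr 2029: €86,166
Through May 2029: €194,262
Through Jun 2029: €195,595
Through Jul 2029: €221,890 ← exceeds threshold

Jul 2029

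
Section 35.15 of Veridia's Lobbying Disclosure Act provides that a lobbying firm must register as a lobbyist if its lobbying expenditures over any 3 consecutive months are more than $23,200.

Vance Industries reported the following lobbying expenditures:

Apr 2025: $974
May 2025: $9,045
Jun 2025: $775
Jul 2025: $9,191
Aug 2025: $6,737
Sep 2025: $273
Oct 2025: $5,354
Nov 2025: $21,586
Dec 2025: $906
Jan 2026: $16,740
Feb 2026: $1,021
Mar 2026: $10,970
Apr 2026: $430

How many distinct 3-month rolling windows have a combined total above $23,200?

4

Apr 2025–Jun 2025: $974 + $9,045 + $775 = $10,794 (under)
May 2025–Jul 2025: $9,045 + $775 + $9,191 = $19,011 (under)
Jun 2025–Aug 2025: $775 + $9,191 + $6,737 = $16,703 (under)
Jul 2025–Sep 2025: $9,191 + $6,737 + $273 = $16,201 (under)
Aug 2025–Oct 2025: $6,737 + $273 + $5,354 = $12,364 (under)
Sep 2025–Nov 2025: $273 + $5,354 + $21,586 = $27,213 (over)
Oct 2025–Dec 2025: $5,354 + $21,586 + $906 = $27,846 (over)
Nov 2025–Jan 2026: $21,586 + $906 + $16,740 = $39,232 (over)
Dec 2025–Feb 2026: $906 + $16,740 + $1,021 = $18,667 (under)
Jan 2026–Mar 2026: $16,740 + $1,021 + $10,970 = $28,731 (over)
Feb 2026–Apr 2026: $1,021 + $10,970 + $430 = $12,421 (under)
4 windows exceed the threshold.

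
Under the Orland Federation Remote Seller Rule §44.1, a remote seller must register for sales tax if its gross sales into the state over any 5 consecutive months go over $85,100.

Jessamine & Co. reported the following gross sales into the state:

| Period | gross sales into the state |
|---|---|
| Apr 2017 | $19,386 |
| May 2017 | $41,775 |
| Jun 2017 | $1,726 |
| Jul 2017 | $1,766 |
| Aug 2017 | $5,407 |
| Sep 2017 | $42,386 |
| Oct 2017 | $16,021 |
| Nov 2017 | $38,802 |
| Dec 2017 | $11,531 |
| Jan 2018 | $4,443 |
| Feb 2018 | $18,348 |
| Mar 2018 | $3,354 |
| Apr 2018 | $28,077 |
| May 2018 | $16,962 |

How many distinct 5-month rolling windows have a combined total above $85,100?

Apr 2017–Aug 2017: $19,386 + $41,775 + $1,726 + $1,766 + $5,407 = $70,060 (under)
May 2017–Sep 2017: $41,775 + $1,726 + $1,766 + $5,407 + $42,386 = $93,060 (over)
Jun 2017–Oct 2017: $1,726 + $1,766 + $5,407 + $42,386 + $16,021 = $67,306 (under)
Jul 2017–Nov 2017: $1,766 + $5,407 + $42,386 + $16,021 + $38,802 = $104,382 (over)
Aug 2017–Dec 2017: $5,407 + $42,386 + $16,021 + $38,802 + $11,531 = $114,147 (over)
Sep 2017–Jan 2018: $42,386 + $16,021 + $38,802 + $11,531 + $4,443 = $113,183 (over)
Oct 2017–Feb 2018: $16,021 + $38,802 + $11,531 + $4,443 + $18,348 = $89,145 (over)
Nov 2017–Mar 2018: $38,802 + $11,531 + $4,443 + $18,348 + $3,354 = $76,478 (under)
Dec 2017–Apr 2018: $11,531 + $4,443 + $18,348 + $3,354 + $28,077 = $65,753 (under)
Jan 2018–May 2018: $4,443 + $18,348 + $3,354 + $28,077 + $16,962 = $71,184 (under)
5 windows exceed the threshold.

5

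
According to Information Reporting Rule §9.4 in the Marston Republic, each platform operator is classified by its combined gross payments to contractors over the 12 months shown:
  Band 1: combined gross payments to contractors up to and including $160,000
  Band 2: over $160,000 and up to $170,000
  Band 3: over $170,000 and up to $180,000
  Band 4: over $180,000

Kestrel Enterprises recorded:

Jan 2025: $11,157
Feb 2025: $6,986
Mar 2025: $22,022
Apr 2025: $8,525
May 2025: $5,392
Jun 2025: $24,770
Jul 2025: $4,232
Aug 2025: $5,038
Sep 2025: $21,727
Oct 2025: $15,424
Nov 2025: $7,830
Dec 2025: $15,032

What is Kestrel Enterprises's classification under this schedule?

Combined gross payments to contractors: $11,157 + $6,986 + $22,022 + $8,525 + $5,392 + $24,770 + $4,232 + $5,038 + $21,727 + $15,424 + $7,830 + $15,032 = $148,135.
$148,135 ≤ $160,000, so Band 1 applies.

Band 1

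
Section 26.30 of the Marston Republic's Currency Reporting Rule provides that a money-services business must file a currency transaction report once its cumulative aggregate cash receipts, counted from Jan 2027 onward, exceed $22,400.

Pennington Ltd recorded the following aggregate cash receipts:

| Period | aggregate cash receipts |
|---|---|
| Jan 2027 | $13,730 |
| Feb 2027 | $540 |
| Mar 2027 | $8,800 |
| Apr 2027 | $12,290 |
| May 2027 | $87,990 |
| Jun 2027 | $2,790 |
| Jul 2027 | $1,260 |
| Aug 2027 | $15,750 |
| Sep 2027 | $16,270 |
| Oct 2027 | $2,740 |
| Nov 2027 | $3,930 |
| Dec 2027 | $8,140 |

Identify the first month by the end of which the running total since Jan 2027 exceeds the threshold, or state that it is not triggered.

Mar 2027

Through Jan 2027: $13,730
Through Feb 2027: $14,270
Through Mar 2027: $23,070 ← exceeds threshold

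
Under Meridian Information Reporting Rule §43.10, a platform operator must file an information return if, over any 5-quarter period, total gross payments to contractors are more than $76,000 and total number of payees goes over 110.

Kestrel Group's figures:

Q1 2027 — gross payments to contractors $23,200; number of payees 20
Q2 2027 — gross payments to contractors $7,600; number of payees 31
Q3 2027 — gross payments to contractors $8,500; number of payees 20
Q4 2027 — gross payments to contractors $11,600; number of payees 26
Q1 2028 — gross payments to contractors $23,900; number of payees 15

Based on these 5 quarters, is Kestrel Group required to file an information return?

No

Total gross payments to contractors: $23,200 + $7,600 + $8,500 + $11,600 + $23,900 = $74,800 (≤ $76,000).
Total number of payees: 20 + 31 + 20 + 26 + 15 = 112 (> 110).
The test is 'and': the rule requires both, and at least one is not exceeded.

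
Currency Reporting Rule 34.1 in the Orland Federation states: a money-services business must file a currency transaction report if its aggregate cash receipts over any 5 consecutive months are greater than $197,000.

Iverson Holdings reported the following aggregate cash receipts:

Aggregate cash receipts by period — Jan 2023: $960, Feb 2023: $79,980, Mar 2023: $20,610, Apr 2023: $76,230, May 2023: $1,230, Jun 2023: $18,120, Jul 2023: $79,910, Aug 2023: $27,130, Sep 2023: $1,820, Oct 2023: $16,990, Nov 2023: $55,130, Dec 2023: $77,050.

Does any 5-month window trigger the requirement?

Yes

Jan 2023–May 2023: $960 + $79,980 + $20,610 + $76,230 + $1,230 = $179,010 (under)
Feb 2023–Jun 2023: $79,980 + $20,610 + $76,230 + $1,230 + $18,120 = $196,170 (under)
Mar 2023–Jul 2023: $20,610 + $76,230 + $1,230 + $18,120 + $79,910 = $196,100 (under)
Apr 2023–Aug 2023: $76,230 + $1,230 + $18,120 + $79,910 + $27,130 = $202,620 (over)
May 2023–Sep 2023: $1,230 + $18,120 + $79,910 + $27,130 + $1,820 = $128,210 (under)
Jun 2023–Oct 2023: $18,120 + $79,910 + $27,130 + $1,820 + $16,990 = $143,970 (under)
Jul 2023–Nov 2023: $79,910 + $27,130 + $1,820 + $16,990 + $55,130 = $180,980 (under)
Aug 2023–Dec 2023: $27,130 + $1,820 + $16,990 + $55,130 + $77,050 = $178,120 (under)
At least one window exceeds $197,000.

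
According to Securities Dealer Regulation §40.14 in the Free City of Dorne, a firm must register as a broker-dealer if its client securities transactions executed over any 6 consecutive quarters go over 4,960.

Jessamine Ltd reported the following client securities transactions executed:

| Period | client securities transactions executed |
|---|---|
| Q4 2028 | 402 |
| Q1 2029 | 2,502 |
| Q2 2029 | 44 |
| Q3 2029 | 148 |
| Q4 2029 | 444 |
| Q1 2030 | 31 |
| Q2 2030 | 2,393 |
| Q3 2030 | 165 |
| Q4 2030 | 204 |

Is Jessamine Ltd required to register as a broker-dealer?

Q4 2028–Q1 2030: 402 + 2,502 + 44 + 148 + 444 + 31 = 3,571 (under)
Q1 2029–Q2 2030: 2,502 + 44 + 148 + 444 + 31 + 2,393 = 5,562 (over)
Q2 2029–Q3 2030: 44 + 148 + 444 + 31 + 2,393 + 165 = 3,225 (under)
Q3 2029–Q4 2030: 148 + 444 + 31 + 2,393 + 165 + 204 = 3,385 (under)
At least one window exceeds 4,960.

Yes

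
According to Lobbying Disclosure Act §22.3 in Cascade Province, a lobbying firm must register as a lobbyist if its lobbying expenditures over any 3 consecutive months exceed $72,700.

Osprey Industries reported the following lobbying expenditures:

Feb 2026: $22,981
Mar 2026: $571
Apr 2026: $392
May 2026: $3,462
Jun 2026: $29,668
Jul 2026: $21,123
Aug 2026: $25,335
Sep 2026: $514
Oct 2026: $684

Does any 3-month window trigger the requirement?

Feb 2026–Apr 2026: $22,981 + $571 + $392 = $23,944 (under)
Mar 2026–May 2026: $571 + $392 + $3,462 = $4,425 (under)
Apr 2026–Jun 2026: $392 + $3,462 + $29,668 = $33,522 (under)
May 2026–Jul 2026: $3,462 + $29,668 + $21,123 = $54,253 (under)
Jun 2026–Aug 2026: $29,668 + $21,123 + $25,335 = $76,126 (over)
Jul 2026–Sep 2026: $21,123 + $25,335 + $514 = $46,972 (under)
Aug 2026–Oct 2026: $25,335 + $514 + $684 = $26,533 (under)
At least one window exceeds $72,700.

Yes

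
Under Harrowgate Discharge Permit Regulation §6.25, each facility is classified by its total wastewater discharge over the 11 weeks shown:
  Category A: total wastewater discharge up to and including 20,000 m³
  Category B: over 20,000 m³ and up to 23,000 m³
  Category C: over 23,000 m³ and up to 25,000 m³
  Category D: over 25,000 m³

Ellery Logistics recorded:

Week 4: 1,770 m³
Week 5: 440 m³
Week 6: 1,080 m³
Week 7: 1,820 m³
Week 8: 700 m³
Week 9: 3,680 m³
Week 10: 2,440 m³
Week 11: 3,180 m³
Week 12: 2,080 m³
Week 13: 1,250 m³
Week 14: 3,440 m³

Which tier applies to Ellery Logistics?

Total wastewater discharge: 1,770 m³ + 440 m³ + 1,080 m³ + 1,820 m³ + 700 m³ + 3,680 m³ + 2,440 m³ + 3,180 m³ + 2,080 m³ + 1,250 m³ + 3,440 m³ = 21,880 m³.
20,000 m³ < 21,880 m³ ≤ 23,000 m³, so Category B applies.

Category B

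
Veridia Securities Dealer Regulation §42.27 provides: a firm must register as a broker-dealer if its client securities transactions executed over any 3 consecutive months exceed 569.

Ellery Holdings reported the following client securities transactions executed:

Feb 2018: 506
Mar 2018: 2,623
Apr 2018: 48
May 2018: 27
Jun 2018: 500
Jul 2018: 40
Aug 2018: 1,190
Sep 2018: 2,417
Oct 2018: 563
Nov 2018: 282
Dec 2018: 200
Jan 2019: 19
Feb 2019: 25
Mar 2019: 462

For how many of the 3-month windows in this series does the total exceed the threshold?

Feb 2018–Apr 2018: 506 + 2,623 + 48 = 3,177 (over)
Mar 2018–May 2018: 2,623 + 48 + 27 = 2,698 (over)
Apr 2018–Jun 2018: 48 + 27 + 500 = 575 (over)
May 2018–Jul 2018: 27 + 500 + 40 = 567 (under)
Jun 2018–Aug 2018: 500 + 40 + 1,190 = 1,730 (over)
Jul 2018–Sep 2018: 40 + 1,190 + 2,417 = 3,647 (over)
Aug 2018–Oct 2018: 1,190 + 2,417 + 563 = 4,170 (over)
Sep 2018–Nov 2018: 2,417 + 563 + 282 = 3,262 (over)
Oct 2018–Dec 2018: 563 + 282 + 200 = 1,045 (over)
Nov 2018–Jan 2019: 282 + 200 + 19 = 501 (under)
Dec 2018–Feb 2019: 200 + 19 + 25 = 244 (under)
Jan 2019–Mar 2019: 19 + 25 + 462 = 506 (under)
8 windows exceed the threshold.

8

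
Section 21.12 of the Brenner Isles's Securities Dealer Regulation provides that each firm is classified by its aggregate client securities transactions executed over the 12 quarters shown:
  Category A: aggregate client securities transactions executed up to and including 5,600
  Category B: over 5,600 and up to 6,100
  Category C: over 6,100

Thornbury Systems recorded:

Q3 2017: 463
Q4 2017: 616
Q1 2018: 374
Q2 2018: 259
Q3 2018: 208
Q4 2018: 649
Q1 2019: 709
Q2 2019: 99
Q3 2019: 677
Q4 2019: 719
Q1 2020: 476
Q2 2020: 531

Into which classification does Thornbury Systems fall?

Aggregate client securities transactions executed: 463 + 616 + 374 + 259 + 208 + 649 + 709 + 99 + 677 + 719 + 476 + 531 = 5,780.
5,600 < 5,780 ≤ 6,100, so Category B applies.

Category B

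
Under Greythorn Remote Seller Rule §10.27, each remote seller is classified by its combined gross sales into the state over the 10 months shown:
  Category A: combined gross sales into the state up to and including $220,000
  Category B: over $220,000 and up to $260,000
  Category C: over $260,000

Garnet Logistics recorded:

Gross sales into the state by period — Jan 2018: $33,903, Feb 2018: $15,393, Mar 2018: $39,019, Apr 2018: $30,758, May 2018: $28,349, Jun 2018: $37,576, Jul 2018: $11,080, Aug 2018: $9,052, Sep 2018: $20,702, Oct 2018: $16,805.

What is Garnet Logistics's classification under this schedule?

Combined gross sales into the state: $33,903 + $15,393 + $39,019 + $30,758 + $28,349 + $37,576 + $11,080 + $9,052 + $20,702 + $16,805 = $242,637.
$220,000 < $242,637 ≤ $260,000, so Category B applies.

Category B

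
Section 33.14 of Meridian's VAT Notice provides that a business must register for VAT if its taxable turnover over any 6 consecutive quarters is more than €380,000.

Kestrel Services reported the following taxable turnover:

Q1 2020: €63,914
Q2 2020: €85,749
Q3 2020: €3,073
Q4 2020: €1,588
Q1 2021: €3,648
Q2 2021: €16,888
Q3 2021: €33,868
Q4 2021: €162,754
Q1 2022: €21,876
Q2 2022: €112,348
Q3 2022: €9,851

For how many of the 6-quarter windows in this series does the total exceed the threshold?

0

Q1 2020–Q2 2021: €63,914 + €85,749 + €3,073 + €1,588 + €3,648 + €16,888 = €174,860 (under)
Q2 2020–Q3 2021: €85,749 + €3,073 + €1,588 + €3,648 + €16,888 + €33,868 = €144,814 (under)
Q3 2020–Q4 2021: €3,073 + €1,588 + €3,648 + €16,888 + €33,868 + €162,754 = €221,819 (under)
Q4 2020–Q1 2022: €1,588 + €3,648 + €16,888 + €33,868 + €162,754 + €21,876 = €240,622 (under)
Q1 2021–Q2 2022: €3,648 + €16,888 + €33,868 + €162,754 + €21,876 + €112,348 = €351,382 (under)
Q2 2021–Q3 2022: €16,888 + €33,868 + €162,754 + €21,876 + €112,348 + €9,851 = €357,585 (under)
0 windows exceed the threshold.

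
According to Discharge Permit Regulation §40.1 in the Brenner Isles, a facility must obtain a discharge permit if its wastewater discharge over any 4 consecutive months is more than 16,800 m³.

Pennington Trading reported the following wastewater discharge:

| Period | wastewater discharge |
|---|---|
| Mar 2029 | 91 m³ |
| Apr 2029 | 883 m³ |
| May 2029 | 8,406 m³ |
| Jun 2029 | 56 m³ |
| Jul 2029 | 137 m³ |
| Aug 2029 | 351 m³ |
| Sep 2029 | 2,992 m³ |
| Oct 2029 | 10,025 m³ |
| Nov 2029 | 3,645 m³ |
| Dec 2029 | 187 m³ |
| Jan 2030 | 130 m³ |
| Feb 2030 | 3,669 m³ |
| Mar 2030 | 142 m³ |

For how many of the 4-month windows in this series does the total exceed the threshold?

Mar 2029–Jun 2029: 91 m³ + 883 m³ + 8,406 m³ + 56 m³ = 9,436 m³ (under)
Apr 2029–Jul 2029: 883 m³ + 8,406 m³ + 56 m³ + 137 m³ = 9,482 m³ (under)
May 2029–Aug 2029: 8,406 m³ + 56 m³ + 137 m³ + 351 m³ = 8,950 m³ (under)
Jun 2029–Sep 2029: 56 m³ + 137 m³ + 351 m³ + 2,992 m³ = 3,536 m³ (under)
Jul 2029–Oct 2029: 137 m³ + 351 m³ + 2,992 m³ + 10,025 m³ = 13,505 m³ (under)
Aug 2029–Nov 2029: 351 m³ + 2,992 m³ + 10,025 m³ + 3,645 m³ = 17,013 m³ (over)
Sep 2029–Dec 2029: 2,992 m³ + 10,025 m³ + 3,645 m³ + 187 m³ = 16,849 m³ (over)
Oct 2029–Jan 2030: 10,025 m³ + 3,645 m³ + 187 m³ + 130 m³ = 13,987 m³ (under)
Nov 2029–Feb 2030: 3,645 m³ + 187 m³ + 130 m³ + 3,669 m³ = 7,631 m³ (under)
Dec 2029–Mar 2030: 187 m³ + 130 m³ + 3,669 m³ + 142 m³ = 4,128 m³ (under)
2 windows exceed the threshold.

2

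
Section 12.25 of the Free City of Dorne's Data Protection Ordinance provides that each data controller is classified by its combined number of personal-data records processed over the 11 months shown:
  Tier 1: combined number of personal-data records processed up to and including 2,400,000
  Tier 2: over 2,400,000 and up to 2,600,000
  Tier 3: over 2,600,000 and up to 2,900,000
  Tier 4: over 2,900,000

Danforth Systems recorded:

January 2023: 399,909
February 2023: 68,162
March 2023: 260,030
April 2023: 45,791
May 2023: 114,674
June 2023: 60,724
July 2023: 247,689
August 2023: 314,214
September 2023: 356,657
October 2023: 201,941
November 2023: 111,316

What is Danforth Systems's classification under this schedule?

Combined number of personal-data records processed: 399,909 + 68,162 + 260,030 + 45,791 + 114,674 + 60,724 + 247,689 + 314,214 + 356,657 + 201,941 + 111,316 = 2,181,107.
2,181,107 ≤ 2,400,000, so Tier 1 applies.

Tier 1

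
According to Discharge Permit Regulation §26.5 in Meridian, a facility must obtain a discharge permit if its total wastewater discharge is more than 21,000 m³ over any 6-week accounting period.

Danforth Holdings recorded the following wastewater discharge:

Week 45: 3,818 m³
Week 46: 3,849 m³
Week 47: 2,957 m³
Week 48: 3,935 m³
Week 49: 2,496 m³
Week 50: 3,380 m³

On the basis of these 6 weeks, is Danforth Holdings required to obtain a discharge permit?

No

Total wastewater discharge: 3,818 m³ + 3,849 m³ + 2,957 m³ + 3,935 m³ + 2,496 m³ + 3,380 m³ = 20,435 m³.
20,435 m³ ≤ 21,000 m³, so the threshold is not exceeded.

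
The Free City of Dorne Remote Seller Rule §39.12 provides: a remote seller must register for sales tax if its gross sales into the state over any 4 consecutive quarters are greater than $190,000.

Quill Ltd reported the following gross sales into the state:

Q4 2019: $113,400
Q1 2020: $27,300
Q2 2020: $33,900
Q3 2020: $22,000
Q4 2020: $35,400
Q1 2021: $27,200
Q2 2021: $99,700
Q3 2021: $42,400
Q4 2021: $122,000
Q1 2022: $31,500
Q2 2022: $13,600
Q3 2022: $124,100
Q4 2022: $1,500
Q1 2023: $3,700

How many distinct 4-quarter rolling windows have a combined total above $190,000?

6

Q4 2019–Q3 2020: $113,400 + $27,300 + $33,900 + $22,000 = $196,600 (over)
Q1 2020–Q4 2020: $27,300 + $33,900 + $22,000 + $35,400 = $118,600 (under)
Q2 2020–Q1 2021: $33,900 + $22,000 + $35,400 + $27,200 = $118,500 (under)
Q3 2020–Q2 2021: $22,000 + $35,400 + $27,200 + $99,700 = $184,300 (under)
Q4 2020–Q3 2021: $35,400 + $27,200 + $99,700 + $42,400 = $204,700 (over)
Q1 2021–Q4 2021: $27,200 + $99,700 + $42,400 + $122,000 = $291,300 (over)
Q2 2021–Q1 2022: $99,700 + $42,400 + $122,000 + $31,500 = $295,600 (over)
Q3 2021–Q2 2022: $42,400 + $122,000 + $31,500 + $13,600 = $209,500 (over)
Q4 2021–Q3 2022: $122,000 + $31,500 + $13,600 + $124,100 = $291,200 (over)
Q1 2022–Q4 2022: $31,500 + $13,600 + $124,100 + $1,500 = $170,700 (under)
Q2 2022–Q1 2023: $13,600 + $124,100 + $1,500 + $3,700 = $142,900 (under)
6 windows exceed the threshold.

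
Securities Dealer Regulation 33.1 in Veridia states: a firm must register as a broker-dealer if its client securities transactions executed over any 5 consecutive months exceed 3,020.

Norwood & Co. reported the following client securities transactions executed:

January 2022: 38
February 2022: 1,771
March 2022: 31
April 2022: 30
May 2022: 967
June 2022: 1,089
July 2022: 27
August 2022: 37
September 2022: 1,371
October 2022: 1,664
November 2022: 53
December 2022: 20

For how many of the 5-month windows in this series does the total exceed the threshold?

January 2022–May 2022: 38 + 1,771 + 31 + 30 + 967 = 2,837 (under)
February 2022–June 2022: 1,771 + 31 + 30 + 967 + 1,089 = 3,888 (over)
March 2022–July 2022: 31 + 30 + 967 + 1,089 + 27 = 2,144 (under)
April 2022–August 2022: 30 + 967 + 1,089 + 27 + 37 = 2,150 (under)
May 2022–September 2022: 967 + 1,089 + 27 + 37 + 1,371 = 3,491 (over)
June 2022–October 2022: 1,089 + 27 + 37 + 1,371 + 1,664 = 4,188 (over)
July 2022–November 2022: 27 + 37 + 1,371 + 1,664 + 53 = 3,152 (over)
August 2022–December 2022: 37 + 1,371 + 1,664 + 53 + 20 = 3,145 (over)
5 windows exceed the threshold.

5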